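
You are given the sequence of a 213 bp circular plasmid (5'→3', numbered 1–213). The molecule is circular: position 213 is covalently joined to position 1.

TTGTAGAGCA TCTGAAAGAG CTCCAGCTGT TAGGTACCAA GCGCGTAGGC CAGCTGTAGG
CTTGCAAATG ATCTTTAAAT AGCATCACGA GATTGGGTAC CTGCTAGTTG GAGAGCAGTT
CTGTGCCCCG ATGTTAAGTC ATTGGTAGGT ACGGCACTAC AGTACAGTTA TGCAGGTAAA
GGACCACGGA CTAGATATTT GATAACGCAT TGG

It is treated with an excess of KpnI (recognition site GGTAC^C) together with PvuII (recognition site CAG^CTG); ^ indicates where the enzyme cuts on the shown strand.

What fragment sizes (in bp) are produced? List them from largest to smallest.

139, 47, 16, 11 bp

KpnI sites (GGTACC) start at positions 33, 96.
KpnI cuts after base 5 of each site (before the last base), so after positions 37, 100.
PvuII sites (CAGCTG) start at positions 24, 51.
PvuII cuts after base 3 of each site, so after positions 26, 53.
Combined cut positions: 26, 37, 53, 100.
Circular molecule, 4 cuts → 4 fragments:
  27–37 → 11 bp
  38–53 → 16 bp
  54–100 → 47 bp
  101–213 then 1–26 → 113 + 26 = 139 bp
Sorted largest to smallest: 139, 47, 16, 11 bp.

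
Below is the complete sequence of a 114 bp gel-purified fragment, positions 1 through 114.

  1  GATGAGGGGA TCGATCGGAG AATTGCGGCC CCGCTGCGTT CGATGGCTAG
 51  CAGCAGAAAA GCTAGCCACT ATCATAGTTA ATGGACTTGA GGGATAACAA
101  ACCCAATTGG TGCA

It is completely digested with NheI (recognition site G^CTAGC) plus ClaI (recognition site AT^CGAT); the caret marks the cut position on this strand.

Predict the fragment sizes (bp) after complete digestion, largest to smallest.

53, 35, 15, 11 bp

NheI sites (GCTAGC) start at positions 46, 61.
NheI cuts after the first base of each site, so after positions 46, 61.
The ClaI site (ATCGAT) starts at position 10.
ClaI cuts after base 2 of each site, so after position 11.
Combined cut positions: 11, 46, 61.
Linear molecule, 3 cuts → 4 fragments:
  1–11 → 11 bp
  12–46 → 35 bp
  47–61 → 15 bp
  62–114 → 53 bp
Sorted largest to smallest: 53, 35, 15, 11 bp.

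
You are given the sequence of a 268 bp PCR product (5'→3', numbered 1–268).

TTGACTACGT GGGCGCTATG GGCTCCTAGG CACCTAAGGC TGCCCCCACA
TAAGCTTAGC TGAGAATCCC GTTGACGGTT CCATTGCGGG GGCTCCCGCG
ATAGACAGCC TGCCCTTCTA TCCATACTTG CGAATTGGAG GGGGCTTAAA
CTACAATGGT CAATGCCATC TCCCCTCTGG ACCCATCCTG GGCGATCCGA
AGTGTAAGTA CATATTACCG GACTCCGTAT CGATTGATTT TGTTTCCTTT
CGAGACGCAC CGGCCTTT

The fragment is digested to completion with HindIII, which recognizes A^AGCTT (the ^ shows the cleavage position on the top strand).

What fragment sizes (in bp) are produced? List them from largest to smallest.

The HindIII site (AAGCTT) starts at position 52.
HindIII cuts after the first base of each site, so after position 52.
Linear molecule, 1 cut → 2 fragments:
  1–52 → 52 bp
  53–268 → 216 bp
Sorted largest to smallest: 216, 52 bp.

216, 52 bp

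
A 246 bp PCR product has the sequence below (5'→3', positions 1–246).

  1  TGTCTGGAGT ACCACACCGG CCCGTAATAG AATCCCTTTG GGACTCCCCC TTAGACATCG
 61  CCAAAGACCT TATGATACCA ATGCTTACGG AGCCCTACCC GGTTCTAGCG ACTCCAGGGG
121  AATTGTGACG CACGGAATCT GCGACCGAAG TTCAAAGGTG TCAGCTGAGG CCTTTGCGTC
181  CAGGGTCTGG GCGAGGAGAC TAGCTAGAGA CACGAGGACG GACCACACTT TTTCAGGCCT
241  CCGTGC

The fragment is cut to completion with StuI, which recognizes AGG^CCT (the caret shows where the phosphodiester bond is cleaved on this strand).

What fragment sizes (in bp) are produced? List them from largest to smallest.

StuI sites (AGGCCT) start at positions 168, 235.
StuI cuts after base 3 of each site, so after positions 170, 237.
Linear molecule, 2 cuts → 3 fragments:
  1–170 → 170 bp
  171–237 → 67 bp
  238–246 → 9 bp
Sorted largest to smallest: 170, 67, 9 bp.

170, 67, 9 bp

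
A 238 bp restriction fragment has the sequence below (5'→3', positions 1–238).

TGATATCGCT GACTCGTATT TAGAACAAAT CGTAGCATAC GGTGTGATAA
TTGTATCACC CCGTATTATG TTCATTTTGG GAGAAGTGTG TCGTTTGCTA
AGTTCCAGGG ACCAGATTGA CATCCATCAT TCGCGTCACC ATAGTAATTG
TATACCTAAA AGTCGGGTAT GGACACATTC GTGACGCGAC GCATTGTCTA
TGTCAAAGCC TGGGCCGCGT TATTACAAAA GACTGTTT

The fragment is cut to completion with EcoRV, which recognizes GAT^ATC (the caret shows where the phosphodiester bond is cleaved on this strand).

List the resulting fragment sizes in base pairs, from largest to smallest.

234, 4 bp

The EcoRV site (GATATC) starts at position 2.
EcoRV cuts after base 3 of each site, so after position 4.
Linear molecule, 1 cut → 2 fragments:
  1–4 → 4 bp
  5–238 → 234 bp
Sorted largest to smallest: 234, 4 bp.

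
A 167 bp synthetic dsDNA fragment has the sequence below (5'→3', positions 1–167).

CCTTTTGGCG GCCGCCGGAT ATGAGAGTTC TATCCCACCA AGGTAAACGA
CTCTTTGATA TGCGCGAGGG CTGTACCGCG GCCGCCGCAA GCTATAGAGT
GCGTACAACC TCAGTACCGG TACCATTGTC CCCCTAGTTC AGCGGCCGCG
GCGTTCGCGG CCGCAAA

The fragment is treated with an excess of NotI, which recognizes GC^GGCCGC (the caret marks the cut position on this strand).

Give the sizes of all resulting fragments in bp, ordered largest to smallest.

70, 64, 15, 9, 9 bp

NotI sites (GCGGCCGC) start at positions 8, 78, 142, 157.
NotI cuts after base 2 of each site, so after positions 9, 79, 143, 158.
Linear molecule, 4 cuts → 5 fragments:
  1–9 → 9 bp
  10–79 → 70 bp
  80–143 → 64 bp
  144–158 → 15 bp
  159–167 → 9 bp
Sorted largest to smallest: 70, 64, 15, 9, 9 bp.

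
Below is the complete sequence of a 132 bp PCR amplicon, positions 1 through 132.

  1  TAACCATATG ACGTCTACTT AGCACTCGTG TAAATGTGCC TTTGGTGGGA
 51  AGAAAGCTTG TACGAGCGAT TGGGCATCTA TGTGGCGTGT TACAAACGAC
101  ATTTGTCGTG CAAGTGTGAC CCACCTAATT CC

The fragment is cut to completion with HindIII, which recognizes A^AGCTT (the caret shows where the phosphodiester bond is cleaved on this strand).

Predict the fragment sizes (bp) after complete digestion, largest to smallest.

78, 54 bp

The HindIII site (AAGCTT) starts at position 54.
HindIII cuts after the first base of each site, so after position 54.
Linear molecule, 1 cut → 2 fragments:
  1–54 → 54 bp
  55–132 → 78 bp
Sorted largest to smallest: 78, 54 bp.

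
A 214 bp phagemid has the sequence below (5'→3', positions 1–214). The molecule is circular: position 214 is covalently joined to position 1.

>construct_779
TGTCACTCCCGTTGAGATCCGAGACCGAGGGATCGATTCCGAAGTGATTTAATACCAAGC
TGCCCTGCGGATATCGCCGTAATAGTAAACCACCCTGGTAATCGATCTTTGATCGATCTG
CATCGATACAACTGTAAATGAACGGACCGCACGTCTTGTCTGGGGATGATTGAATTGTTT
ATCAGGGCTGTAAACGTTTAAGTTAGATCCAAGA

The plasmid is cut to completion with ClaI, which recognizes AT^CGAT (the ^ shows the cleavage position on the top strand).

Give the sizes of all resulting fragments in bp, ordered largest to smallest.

ClaI sites (ATCGAT) start at positions 32, 101, 112, 122.
ClaI cuts after base 2 of each site, so after positions 33, 102, 113, 123.
Circular molecule, 4 cuts → 4 fragments:
  34–102 → 69 bp
  103–113 → 11 bp
  114–123 → 10 bp
  124–214 then 1–33 → 91 + 33 = 124 bp
Sorted largest to smallest: 124, 69, 11, 10 bp.

124, 69, 11, 10 bp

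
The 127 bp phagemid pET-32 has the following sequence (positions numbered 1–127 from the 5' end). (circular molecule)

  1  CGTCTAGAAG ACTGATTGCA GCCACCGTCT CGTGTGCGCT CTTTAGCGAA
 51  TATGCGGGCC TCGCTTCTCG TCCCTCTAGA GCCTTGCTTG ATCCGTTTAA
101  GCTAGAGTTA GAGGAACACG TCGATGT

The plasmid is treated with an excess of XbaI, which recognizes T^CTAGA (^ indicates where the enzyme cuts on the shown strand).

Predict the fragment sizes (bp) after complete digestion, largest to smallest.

72, 55 bp

XbaI sites (TCTAGA) start at positions 3, 75.
XbaI cuts after the first base of each site, so after positions 3, 75.
Circular molecule, 2 cuts → 2 fragments:
  4–75 → 72 bp
  76–127 then 1–3 → 52 + 3 = 55 bp
Sorted largest to smallest: 72, 55 bp.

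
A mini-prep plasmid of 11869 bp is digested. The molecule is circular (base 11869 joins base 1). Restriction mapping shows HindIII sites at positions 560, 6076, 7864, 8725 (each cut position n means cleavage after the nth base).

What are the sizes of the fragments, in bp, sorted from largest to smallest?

5516, 3704, 1788, 861 bp

Circular molecule, 4 cuts → 4 fragments:
  6076 − 560 = 5516 bp
  7864 − 6076 = 1788 bp
  8725 − 7864 = 861 bp
  wrap: 11869 − 8725 + 560 = 3704 bp
Sorted largest to smallest: 5516, 3704, 1788, 861 bp.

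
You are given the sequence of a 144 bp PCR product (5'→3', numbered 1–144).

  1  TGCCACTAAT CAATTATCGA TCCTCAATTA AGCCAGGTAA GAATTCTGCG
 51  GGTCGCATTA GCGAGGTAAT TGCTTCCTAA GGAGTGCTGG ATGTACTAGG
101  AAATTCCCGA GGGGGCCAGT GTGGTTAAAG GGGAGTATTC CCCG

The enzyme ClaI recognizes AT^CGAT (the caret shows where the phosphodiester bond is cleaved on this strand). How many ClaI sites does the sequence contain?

1

ATCGAT occurs starting at position 16.
ClaI cuts at 1 site.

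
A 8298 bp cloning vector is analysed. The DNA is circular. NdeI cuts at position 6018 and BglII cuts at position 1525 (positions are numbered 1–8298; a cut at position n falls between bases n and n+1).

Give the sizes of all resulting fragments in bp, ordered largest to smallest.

4493, 3805 bp

Combined cut positions (sorted): 1525, 6018.
Circular molecule, 2 cuts → 2 fragments:
  6018 − 1525 = 4493 bp
  wrap: 8298 − 6018 + 1525 = 3805 bp
Sorted largest to smallest: 4493, 3805 bp.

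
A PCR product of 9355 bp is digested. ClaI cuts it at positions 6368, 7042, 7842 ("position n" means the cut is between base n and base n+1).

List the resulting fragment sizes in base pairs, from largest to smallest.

Linear molecule, 3 cuts → 4 fragments:
  6368 − 0 = 6368 bp
  7042 − 6368 = 674 bp
  7842 − 7042 = 800 bp
  9355 − 7842 = 1513 bp
Sorted largest to smallest: 6368, 1513, 800, 674 bp.

6368, 1513, 800, 674 bp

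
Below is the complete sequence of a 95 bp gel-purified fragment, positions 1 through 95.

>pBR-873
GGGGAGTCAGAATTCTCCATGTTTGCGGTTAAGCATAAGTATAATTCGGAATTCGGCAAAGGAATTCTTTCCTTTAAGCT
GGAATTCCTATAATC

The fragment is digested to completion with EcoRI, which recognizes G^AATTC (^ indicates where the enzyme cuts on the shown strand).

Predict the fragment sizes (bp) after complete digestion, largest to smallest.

EcoRI sites (GAATTC) start at positions 10, 49, 62, 82.
EcoRI cuts after the first base of each site, so after positions 10, 49, 62, 82.
Linear molecule, 4 cuts → 5 fragments:
  1–10 → 10 bp
  11–49 → 39 bp
  50–62 → 13 bp
  63–82 → 20 bp
  83–95 → 13 bp
Sorted largest to smallest: 39, 20, 13, 13, 10 bp.

39, 20, 13, 13, 10 bp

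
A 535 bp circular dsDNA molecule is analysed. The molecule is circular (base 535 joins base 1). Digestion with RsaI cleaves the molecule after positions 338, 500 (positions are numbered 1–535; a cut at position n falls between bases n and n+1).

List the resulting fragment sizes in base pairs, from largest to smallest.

Circular molecule, 2 cuts → 2 fragments:
  500 − 338 = 162 bp
  wrap: 535 − 500 + 338 = 373 bp
Sorted largest to smallest: 373, 162 bp.

373, 162 bp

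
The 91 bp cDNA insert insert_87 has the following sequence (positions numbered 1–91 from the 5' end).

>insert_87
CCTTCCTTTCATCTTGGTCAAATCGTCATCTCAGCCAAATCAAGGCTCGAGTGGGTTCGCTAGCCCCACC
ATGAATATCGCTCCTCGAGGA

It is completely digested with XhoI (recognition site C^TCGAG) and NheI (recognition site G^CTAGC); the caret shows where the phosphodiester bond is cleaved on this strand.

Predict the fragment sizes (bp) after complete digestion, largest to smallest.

46, 25, 13, 7 bp

XhoI sites (CTCGAG) start at positions 46, 84.
XhoI cuts after the first base of each site, so after positions 46, 84.
The NheI site (GCTAGC) starts at position 59.
NheI cuts after the first base of each site, so after position 59.
Combined cut positions: 46, 59, 84.
Linear molecule, 3 cuts → 4 fragments:
  1–46 → 46 bp
  47–59 → 13 bp
  60–84 → 25 bp
  85–91 → 7 bp
Sorted largest to smallest: 46, 25, 13, 7 bp.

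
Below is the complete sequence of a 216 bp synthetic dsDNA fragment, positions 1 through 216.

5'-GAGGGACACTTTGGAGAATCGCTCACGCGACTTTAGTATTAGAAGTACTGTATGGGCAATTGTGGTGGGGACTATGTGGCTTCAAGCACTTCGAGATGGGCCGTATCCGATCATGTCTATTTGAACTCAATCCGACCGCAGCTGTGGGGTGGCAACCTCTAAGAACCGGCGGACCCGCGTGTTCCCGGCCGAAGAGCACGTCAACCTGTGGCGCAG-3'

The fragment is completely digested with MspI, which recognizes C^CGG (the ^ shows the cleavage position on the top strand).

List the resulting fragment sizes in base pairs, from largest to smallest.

166, 31, 19 bp

MspI sites (CCGG) start at positions 166, 185.
MspI cuts after the first base of each site, so after positions 166, 185.
Linear molecule, 2 cuts → 3 fragments:
  1–166 → 166 bp
  167–185 → 19 bp
  186–216 → 31 bp
Sorted largest to smallest: 166, 31, 19 bp.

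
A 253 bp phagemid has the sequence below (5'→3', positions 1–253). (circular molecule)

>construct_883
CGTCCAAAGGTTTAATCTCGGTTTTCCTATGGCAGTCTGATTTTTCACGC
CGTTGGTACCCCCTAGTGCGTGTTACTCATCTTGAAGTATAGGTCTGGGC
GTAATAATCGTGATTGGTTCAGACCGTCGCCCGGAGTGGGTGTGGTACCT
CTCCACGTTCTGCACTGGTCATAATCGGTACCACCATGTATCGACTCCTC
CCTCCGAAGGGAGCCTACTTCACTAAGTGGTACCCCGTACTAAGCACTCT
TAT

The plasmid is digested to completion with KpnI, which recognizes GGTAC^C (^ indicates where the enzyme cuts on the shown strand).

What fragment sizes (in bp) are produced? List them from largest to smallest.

89, 79, 52, 33 bp

KpnI sites (GGTACC) start at positions 55, 144, 177, 229.
KpnI cuts after base 5 of each site (before the last base), so after positions 59, 148, 181, 233.
Circular molecule, 4 cuts → 4 fragments:
  60–148 → 89 bp
  149–181 → 33 bp
  182–233 → 52 bp
  234–253 then 1–59 → 20 + 59 = 79 bp
Sorted largest to smallest: 89, 79, 52, 33 bp.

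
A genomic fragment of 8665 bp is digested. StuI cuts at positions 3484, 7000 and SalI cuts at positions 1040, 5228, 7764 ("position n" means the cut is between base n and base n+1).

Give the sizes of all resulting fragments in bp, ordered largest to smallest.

2444, 1772, 1744, 1040, 901, 764 bp

Combined cut positions (sorted): 1040, 3484, 5228, 7000, 7764.
Linear molecule, 5 cuts → 6 fragments:
  1040 − 0 = 1040 bp
  3484 − 1040 = 2444 bp
  5228 − 3484 = 1744 bp
  7000 − 5228 = 1772 bp
  7764 − 7000 = 764 bp
  8665 − 7764 = 901 bp
Sorted largest to smallest: 2444, 1772, 1744, 1040, 901, 764 bp.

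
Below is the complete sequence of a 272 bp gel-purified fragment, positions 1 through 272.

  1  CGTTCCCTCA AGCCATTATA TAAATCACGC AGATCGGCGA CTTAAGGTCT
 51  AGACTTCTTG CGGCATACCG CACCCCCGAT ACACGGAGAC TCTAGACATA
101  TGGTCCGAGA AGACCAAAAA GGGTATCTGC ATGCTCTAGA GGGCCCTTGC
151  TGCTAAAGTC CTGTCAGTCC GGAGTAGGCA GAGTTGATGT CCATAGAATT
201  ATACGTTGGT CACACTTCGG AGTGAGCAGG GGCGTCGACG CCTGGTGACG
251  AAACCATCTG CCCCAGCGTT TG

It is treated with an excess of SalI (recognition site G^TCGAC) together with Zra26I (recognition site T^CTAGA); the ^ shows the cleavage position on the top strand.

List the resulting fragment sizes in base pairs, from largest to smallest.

The SalI site (GTCGAC) starts at position 234.
SalI cuts after the first base of each site, so after position 234.
Zra26I sites (TCTAGA) start at positions 48, 91, 135.
Zra26I cuts after the first base of each site, so after positions 48, 91, 135.
Combined cut positions: 48, 91, 135, 234.
Linear molecule, 4 cuts → 5 fragments:
  1–48 → 48 bp
  49–91 → 43 bp
  92–135 → 44 bp
  136–234 → 99 bp
  235–272 → 38 bp
Sorted largest to smallest: 99, 48, 44, 43, 38 bp.

99, 48, 44, 43, 38 bp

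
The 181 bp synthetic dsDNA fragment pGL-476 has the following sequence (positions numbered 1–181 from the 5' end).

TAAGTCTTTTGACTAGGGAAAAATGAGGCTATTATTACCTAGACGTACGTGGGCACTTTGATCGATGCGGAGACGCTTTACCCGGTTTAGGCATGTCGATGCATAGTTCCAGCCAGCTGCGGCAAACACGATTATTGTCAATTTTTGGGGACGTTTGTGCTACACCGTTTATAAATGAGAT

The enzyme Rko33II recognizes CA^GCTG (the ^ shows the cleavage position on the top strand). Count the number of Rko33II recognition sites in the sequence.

CAGCTG occurs starting at position 114.
Rko33II cuts at 1 site.

1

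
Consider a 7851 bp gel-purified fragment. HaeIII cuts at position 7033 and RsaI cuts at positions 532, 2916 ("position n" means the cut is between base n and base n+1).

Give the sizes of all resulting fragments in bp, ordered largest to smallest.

Combined cut positions (sorted): 532, 2916, 7033.
Linear molecule, 3 cuts → 4 fragments:
  532 − 0 = 532 bp
  2916 − 532 = 2384 bp
  7033 − 2916 = 4117 bp
  7851 − 7033 = 818 bp
Sorted largest to smallest: 4117, 2384, 818, 532 bp.

4117, 2384, 818, 532 bp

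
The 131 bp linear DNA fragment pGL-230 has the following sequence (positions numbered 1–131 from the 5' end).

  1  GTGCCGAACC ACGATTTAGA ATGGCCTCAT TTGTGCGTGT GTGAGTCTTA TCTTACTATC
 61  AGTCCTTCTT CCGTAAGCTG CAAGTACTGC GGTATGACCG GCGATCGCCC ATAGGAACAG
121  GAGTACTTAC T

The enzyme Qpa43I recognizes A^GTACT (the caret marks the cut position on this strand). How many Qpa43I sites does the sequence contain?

2

AGTACT occurs starting at positions 83, 122.
Qpa43I cuts at 2 sites.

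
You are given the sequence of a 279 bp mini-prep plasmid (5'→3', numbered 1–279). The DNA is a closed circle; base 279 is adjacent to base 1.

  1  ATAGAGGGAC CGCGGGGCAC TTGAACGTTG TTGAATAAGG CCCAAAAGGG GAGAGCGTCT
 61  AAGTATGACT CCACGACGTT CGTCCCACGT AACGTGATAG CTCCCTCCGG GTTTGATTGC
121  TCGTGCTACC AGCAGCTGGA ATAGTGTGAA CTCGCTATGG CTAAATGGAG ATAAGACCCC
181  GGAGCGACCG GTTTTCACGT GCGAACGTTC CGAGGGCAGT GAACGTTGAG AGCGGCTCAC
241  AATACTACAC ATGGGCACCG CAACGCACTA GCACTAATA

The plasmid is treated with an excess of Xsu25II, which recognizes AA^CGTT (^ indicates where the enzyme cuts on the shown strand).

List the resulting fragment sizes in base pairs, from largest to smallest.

180, 81, 18 bp

Xsu25II sites (AACGTT) start at positions 24, 204, 222.
Xsu25II cuts after base 2 of each site, so after positions 25, 205, 223.
Circular molecule, 3 cuts → 3 fragments:
  26–205 → 180 bp
  206–223 → 18 bp
  224–279 then 1–25 → 56 + 25 = 81 bp
Sorted largest to smallest: 180, 81, 18 bp.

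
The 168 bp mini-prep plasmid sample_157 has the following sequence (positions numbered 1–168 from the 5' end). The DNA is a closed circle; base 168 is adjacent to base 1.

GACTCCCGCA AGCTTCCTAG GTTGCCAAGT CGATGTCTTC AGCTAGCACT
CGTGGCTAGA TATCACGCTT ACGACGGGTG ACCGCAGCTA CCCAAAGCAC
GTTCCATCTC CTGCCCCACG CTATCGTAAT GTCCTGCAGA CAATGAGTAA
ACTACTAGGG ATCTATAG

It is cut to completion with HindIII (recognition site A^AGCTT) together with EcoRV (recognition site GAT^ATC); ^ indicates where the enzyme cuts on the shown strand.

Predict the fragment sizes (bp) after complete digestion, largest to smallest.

The HindIII site (AAGCTT) starts at position 10.
HindIII cuts after the first base of each site, so after position 10.
The EcoRV site (GATATC) starts at position 59.
EcoRV cuts after base 3 of each site, so after position 61.
Combined cut positions: 10, 61.
Circular molecule, 2 cuts → 2 fragments:
  11–61 → 51 bp
  62–168 then 1–10 → 107 + 10 = 117 bp
Sorted largest to smallest: 117, 51 bp.

117, 51 bp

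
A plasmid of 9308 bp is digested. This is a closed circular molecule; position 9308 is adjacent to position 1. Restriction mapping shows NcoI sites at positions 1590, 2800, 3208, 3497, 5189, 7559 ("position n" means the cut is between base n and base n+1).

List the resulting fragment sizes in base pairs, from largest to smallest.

3339, 2370, 1692, 1210, 408, 289 bp

Circular molecule, 6 cuts → 6 fragments:
  2800 − 1590 = 1210 bp
  3208 − 2800 = 408 bp
  3497 − 3208 = 289 bp
  5189 − 3497 = 1692 bp
  7559 − 5189 = 2370 bp
  wrap: 9308 − 7559 + 1590 = 3339 bp
Sorted largest to smallest: 3339, 2370, 1692, 1210, 408, 289 bp.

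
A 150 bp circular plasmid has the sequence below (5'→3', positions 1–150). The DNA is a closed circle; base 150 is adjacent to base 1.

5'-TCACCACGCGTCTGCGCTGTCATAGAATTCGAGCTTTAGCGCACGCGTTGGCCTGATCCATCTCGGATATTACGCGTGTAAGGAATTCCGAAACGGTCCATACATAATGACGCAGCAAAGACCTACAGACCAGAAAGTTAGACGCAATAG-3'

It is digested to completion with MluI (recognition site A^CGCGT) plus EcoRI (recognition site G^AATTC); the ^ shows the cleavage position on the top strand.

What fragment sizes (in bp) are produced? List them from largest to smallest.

MluI sites (ACGCGT) start at positions 6, 43, 72.
MluI cuts after the first base of each site, so after positions 6, 43, 72.
EcoRI sites (GAATTC) start at positions 25, 83.
EcoRI cuts after the first base of each site, so after positions 25, 83.
Combined cut positions: 6, 25, 43, 72, 83.
Circular molecule, 5 cuts → 5 fragments:
  7–25 → 19 bp
  26–43 → 18 bp
  44–72 → 29 bp
  73–83 → 11 bp
  84–150 then 1–6 → 67 + 6 = 73 bp
Sorted largest to smallest: 73, 29, 19, 18, 11 bp.

73, 29, 19, 18, 11 bp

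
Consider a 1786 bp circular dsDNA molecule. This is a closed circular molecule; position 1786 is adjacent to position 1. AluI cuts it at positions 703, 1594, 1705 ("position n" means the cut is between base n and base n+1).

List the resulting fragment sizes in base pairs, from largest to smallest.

891, 784, 111 bp

Circular molecule, 3 cuts → 3 fragments:
  1594 − 703 = 891 bp
  1705 − 1594 = 111 bp
  wrap: 1786 − 1705 + 703 = 784 bp
Sorted largest to smallest: 891, 784, 111 bp.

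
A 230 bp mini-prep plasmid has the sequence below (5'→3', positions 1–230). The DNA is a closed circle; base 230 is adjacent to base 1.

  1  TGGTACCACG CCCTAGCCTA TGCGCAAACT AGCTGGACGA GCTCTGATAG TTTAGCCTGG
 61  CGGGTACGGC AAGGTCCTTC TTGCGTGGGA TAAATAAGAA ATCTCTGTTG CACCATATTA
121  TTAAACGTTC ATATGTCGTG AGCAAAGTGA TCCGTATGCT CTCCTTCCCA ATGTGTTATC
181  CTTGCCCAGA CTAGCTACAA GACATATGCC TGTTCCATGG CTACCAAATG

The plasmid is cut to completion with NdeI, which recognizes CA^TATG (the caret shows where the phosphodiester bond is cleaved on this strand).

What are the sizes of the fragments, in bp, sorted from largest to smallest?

NdeI sites (CATATG) start at positions 130, 203.
NdeI cuts after base 2 of each site, so after positions 131, 204.
Circular molecule, 2 cuts → 2 fragments:
  132–204 → 73 bp
  205–230 then 1–131 → 26 + 131 = 157 bp
Sorted largest to smallest: 157, 73 bp.

157, 73 bp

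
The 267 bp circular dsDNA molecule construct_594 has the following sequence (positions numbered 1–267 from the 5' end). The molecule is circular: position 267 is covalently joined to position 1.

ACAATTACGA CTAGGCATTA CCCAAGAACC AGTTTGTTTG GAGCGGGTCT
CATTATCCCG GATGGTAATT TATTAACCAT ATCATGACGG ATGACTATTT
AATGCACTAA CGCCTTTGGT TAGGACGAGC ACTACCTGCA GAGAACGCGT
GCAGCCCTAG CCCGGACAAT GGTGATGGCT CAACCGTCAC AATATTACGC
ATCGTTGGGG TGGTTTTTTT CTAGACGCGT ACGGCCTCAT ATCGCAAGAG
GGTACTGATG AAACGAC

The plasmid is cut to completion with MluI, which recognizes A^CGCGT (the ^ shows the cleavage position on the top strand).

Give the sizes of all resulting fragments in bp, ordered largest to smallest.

187, 80 bp

MluI sites (ACGCGT) start at positions 145, 225.
MluI cuts after the first base of each site, so after positions 145, 225.
Circular molecule, 2 cuts → 2 fragments:
  146–225 → 80 bp
  226–267 then 1–145 → 42 + 145 = 187 bp
Sorted largest to smallest: 187, 80 bp.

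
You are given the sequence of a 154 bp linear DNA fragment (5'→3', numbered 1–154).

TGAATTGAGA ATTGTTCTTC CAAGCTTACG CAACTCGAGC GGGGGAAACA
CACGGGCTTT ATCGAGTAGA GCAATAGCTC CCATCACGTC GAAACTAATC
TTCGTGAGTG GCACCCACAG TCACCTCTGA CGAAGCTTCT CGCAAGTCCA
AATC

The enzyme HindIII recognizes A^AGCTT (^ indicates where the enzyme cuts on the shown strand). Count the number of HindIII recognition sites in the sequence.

2

AAGCTT occurs starting at positions 22, 133.
HindIII cuts at 2 sites.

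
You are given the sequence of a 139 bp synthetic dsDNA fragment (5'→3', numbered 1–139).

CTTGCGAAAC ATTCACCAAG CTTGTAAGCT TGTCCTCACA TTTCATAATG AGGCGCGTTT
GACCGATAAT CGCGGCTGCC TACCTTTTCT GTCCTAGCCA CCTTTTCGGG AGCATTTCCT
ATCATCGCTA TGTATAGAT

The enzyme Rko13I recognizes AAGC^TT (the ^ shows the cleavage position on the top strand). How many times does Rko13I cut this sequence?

AAGCTT occurs starting at positions 18, 26.
Rko13I cuts at 2 sites.

2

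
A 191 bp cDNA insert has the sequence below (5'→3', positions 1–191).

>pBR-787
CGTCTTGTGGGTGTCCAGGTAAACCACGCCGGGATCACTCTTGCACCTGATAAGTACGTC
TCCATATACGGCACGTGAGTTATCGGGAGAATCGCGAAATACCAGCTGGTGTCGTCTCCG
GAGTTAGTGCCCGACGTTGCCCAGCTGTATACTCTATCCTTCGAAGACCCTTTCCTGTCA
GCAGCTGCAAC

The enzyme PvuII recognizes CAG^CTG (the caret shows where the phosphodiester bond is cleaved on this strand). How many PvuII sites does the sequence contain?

3

CAGCTG occurs starting at positions 103, 142, 182.
PvuII cuts at 3 sites.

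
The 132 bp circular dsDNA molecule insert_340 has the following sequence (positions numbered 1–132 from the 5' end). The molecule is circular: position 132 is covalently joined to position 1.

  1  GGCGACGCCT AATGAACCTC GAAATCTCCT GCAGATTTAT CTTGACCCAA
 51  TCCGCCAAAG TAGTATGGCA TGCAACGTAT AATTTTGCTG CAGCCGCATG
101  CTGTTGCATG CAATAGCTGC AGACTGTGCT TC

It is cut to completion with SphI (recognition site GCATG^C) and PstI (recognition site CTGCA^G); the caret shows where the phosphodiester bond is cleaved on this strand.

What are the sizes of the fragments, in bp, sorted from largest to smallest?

SphI sites (GCATGC) start at positions 68, 96, 106.
SphI cuts after base 5 of each site (before the last base), so after positions 72, 100, 110.
PstI sites (CTGCAG) start at positions 29, 88, 117.
PstI cuts after base 5 of each site (before the last base), so after positions 33, 92, 121.
Combined cut positions: 33, 72, 92, 100, 110, 121.
Circular molecule, 6 cuts → 6 fragments:
  34–72 → 39 bp
  73–92 → 20 bp
  93–100 → 8 bp
  101–110 → 10 bp
  111–121 → 11 bp
  122–132 then 1–33 → 11 + 33 = 44 bp
Sorted largest to smallest: 44, 39, 20, 11, 10, 8 bp.

44, 39, 20, 11, 10, 8 bp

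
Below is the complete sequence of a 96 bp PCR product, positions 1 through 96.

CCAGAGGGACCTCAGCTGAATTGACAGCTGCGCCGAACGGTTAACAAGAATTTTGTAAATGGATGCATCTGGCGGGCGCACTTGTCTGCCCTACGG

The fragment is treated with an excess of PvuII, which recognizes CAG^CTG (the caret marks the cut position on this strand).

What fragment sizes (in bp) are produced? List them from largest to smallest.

69, 15, 12 bp

PvuII sites (CAGCTG) start at positions 13, 25.
PvuII cuts after base 3 of each site, so after positions 15, 27.
Linear molecule, 2 cuts → 3 fragments:
  1–15 → 15 bp
  16–27 → 12 bp
  28–96 → 69 bp
Sorted largest to smallest: 69, 15, 12 bp.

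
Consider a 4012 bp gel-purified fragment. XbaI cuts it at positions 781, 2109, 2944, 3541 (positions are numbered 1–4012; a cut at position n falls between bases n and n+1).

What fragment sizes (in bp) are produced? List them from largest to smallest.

Linear molecule, 4 cuts → 5 fragments:
  781 − 0 = 781 bp
  2109 − 781 = 1328 bp
  2944 − 2109 = 835 bp
  3541 − 2944 = 597 bp
  4012 − 3541 = 471 bp
Sorted largest to smallest: 1328, 835, 781, 597, 471 bp.

1328, 835, 781, 597, 471 bp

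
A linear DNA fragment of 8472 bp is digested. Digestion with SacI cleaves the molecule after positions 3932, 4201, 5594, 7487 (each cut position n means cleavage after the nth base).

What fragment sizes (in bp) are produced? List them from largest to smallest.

Linear molecule, 4 cuts → 5 fragments:
  3932 − 0 = 3932 bp
  4201 − 3932 = 269 bp
  5594 − 4201 = 1393 bp
  7487 − 5594 = 1893 bp
  8472 − 7487 = 985 bp
Sorted largest to smallest: 3932, 1893, 1393, 985, 269 bp.

3932, 1893, 1393, 985, 269 bp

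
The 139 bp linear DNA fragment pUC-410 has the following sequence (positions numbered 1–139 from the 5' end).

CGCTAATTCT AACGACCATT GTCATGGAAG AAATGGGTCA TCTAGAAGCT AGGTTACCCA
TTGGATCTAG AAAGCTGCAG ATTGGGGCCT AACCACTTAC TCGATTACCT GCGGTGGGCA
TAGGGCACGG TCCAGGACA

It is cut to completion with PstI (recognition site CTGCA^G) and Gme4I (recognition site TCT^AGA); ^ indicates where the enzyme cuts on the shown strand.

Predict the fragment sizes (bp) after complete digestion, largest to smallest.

The PstI site (CTGCAG) starts at position 75.
PstI cuts after base 5 of each site (before the last base), so after position 79.
Gme4I sites (TCTAGA) start at positions 41, 66.
Gme4I cuts after base 3 of each site, so after positions 43, 68.
Combined cut positions: 43, 68, 79.
Linear molecule, 3 cuts → 4 fragments:
  1–43 → 43 bp
  44–68 → 25 bp
  69–79 → 11 bp
  80–139 → 60 bp
Sorted largest to smallest: 60, 43, 25, 11 bp.

60, 43, 25, 11 bp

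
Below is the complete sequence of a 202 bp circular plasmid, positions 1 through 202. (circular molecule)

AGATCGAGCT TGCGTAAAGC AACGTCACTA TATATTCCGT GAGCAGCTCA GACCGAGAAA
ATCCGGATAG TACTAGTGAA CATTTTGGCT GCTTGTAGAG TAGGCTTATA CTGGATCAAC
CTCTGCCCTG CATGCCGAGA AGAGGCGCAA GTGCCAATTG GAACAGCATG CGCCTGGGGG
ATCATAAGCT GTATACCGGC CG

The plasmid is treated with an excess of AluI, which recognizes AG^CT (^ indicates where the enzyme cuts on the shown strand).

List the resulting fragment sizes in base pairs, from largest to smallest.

142, 38, 22 bp

AluI sites (AGCT) start at positions 7, 45, 187.
AluI cuts after base 2 of each site, so after positions 8, 46, 188.
Circular molecule, 3 cuts → 3 fragments:
  9–46 → 38 bp
  47–188 → 142 bp
  189–202 then 1–8 → 14 + 8 = 22 bp
Sorted largest to smallest: 142, 38, 22 bp.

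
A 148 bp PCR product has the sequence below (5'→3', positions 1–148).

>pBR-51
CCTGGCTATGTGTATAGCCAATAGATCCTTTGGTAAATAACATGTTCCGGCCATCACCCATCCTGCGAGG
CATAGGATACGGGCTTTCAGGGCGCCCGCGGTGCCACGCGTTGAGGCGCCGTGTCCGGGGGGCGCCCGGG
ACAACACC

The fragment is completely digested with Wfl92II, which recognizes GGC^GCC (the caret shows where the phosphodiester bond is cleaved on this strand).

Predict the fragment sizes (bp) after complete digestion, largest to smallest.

93, 24, 16, 15 bp

Wfl92II sites (GGCGCC) start at positions 91, 115, 131.
Wfl92II cuts after base 3 of each site, so after positions 93, 117, 133.
Linear molecule, 3 cuts → 4 fragments:
  1–93 → 93 bp
  94–117 → 24 bp
  118–133 → 16 bp
  134–148 → 15 bp
Sorted largest to smallest: 93, 24, 16, 15 bp.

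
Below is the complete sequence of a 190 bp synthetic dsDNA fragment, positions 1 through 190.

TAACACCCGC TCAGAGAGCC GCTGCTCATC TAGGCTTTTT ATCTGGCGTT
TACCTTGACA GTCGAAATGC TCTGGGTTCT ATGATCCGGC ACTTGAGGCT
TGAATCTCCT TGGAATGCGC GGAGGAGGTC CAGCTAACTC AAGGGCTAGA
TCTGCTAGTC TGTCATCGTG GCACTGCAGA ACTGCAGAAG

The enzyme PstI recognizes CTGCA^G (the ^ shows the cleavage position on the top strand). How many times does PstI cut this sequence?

2

CTGCAG occurs starting at positions 174, 182.
PstI cuts at 2 sites.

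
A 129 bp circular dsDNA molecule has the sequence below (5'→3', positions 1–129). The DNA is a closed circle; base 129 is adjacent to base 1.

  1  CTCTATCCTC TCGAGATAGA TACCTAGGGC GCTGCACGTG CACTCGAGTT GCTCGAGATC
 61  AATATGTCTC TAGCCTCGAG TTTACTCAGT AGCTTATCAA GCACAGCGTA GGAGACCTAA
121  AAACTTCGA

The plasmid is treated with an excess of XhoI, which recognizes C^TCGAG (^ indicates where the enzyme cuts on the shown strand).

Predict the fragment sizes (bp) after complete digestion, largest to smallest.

64, 33, 23, 9 bp

XhoI sites (CTCGAG) start at positions 10, 43, 52, 75.
XhoI cuts after the first base of each site, so after positions 10, 43, 52, 75.
Circular molecule, 4 cuts → 4 fragments:
  11–43 → 33 bp
  44–52 → 9 bp
  53–75 → 23 bp
  76–129 then 1–10 → 54 + 10 = 64 bp
Sorted largest to smallest: 64, 33, 23, 9 bp.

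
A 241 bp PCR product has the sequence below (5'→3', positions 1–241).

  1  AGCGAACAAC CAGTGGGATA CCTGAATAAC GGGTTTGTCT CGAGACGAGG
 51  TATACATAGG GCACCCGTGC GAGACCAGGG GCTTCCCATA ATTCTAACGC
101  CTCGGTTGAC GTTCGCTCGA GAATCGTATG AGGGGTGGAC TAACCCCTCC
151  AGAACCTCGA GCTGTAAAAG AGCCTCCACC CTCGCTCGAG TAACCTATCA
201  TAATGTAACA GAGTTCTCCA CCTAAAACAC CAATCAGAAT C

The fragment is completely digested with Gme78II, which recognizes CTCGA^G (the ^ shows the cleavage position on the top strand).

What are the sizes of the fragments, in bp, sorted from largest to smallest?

77, 52, 43, 40, 29 bp

Gme78II sites (CTCGAG) start at positions 39, 116, 156, 185.
Gme78II cuts after base 5 of each site (before the last base), so after positions 43, 120, 160, 189.
Linear molecule, 4 cuts → 5 fragments:
  1–43 → 43 bp
  44–120 → 77 bp
  121–160 → 40 bp
  161–189 → 29 bp
  190–241 → 52 bp
Sorted largest to smallest: 77, 52, 43, 40, 29 bp.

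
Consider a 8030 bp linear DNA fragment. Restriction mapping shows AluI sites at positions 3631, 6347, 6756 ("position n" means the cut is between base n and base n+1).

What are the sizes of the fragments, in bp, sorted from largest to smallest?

Linear molecule, 3 cuts → 4 fragments:
  3631 − 0 = 3631 bp
  6347 − 3631 = 2716 bp
  6756 − 6347 = 409 bp
  8030 − 6756 = 1274 bp
Sorted largest to smallest: 3631, 2716, 1274, 409 bp.

3631, 2716, 1274, 409 bp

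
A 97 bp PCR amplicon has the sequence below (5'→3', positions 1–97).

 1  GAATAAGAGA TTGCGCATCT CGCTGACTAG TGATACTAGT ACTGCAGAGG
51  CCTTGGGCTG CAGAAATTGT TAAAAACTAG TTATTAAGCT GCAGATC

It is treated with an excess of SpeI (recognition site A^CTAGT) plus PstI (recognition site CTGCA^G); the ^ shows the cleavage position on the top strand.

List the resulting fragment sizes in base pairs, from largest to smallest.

26, 17, 16, 14, 11, 9, 4 bp

SpeI sites (ACTAGT) start at positions 26, 35, 76.
SpeI cuts after the first base of each site, so after positions 26, 35, 76.
PstI sites (CTGCAG) start at positions 42, 58, 89.
PstI cuts after base 5 of each site (before the last base), so after positions 46, 62, 93.
Combined cut positions: 26, 35, 46, 62, 76, 93.
Linear molecule, 6 cuts → 7 fragments:
  1–26 → 26 bp
  27–35 → 9 bp
  36–46 → 11 bp
  47–62 → 16 bp
  63–76 → 14 bp
  77–93 → 17 bp
  94–97 → 4 bp
Sorted largest to smallest: 26, 17, 16, 14, 11, 9, 4 bp.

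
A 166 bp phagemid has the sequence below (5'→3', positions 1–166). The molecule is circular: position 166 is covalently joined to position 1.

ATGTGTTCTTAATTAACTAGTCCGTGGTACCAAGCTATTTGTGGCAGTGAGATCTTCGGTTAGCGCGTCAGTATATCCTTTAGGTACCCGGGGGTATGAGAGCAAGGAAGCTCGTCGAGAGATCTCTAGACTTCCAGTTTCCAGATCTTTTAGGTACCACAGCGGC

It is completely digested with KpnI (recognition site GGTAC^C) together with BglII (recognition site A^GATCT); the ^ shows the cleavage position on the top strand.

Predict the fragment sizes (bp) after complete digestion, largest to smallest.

KpnI sites (GGTACC) start at positions 26, 83, 153.
KpnI cuts after base 5 of each site (before the last base), so after positions 30, 87, 157.
BglII sites (AGATCT) start at positions 50, 120, 143.
BglII cuts after the first base of each site, so after positions 50, 120, 143.
Combined cut positions: 30, 50, 87, 120, 143, 157.
Circular molecule, 6 cuts → 6 fragments:
  31–50 → 20 bp
  51–87 → 37 bp
  88–120 → 33 bp
  121–143 → 23 bp
  144–157 → 14 bp
  158–166 then 1–30 → 9 + 30 = 39 bp
Sorted largest to smallest: 39, 37, 33, 23, 20, 14 bp.

39, 37, 33, 23, 20, 14 bp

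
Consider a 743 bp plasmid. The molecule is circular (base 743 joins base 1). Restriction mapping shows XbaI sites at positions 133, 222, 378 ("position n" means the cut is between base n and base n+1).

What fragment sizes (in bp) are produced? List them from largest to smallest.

Circular molecule, 3 cuts → 3 fragments:
  222 − 133 = 89 bp
  378 − 222 = 156 bp
  wrap: 743 − 378 + 133 = 498 bp
Sorted largest to smallest: 498, 156, 89 bp.

498, 156, 89 bp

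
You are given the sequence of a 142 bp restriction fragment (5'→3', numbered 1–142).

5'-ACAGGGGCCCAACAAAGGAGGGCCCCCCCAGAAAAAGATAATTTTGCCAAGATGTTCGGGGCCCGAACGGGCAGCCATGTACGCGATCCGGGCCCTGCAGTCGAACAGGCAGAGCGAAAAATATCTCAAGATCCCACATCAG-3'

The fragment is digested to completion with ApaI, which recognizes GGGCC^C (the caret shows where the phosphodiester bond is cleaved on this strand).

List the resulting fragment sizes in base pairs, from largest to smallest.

48, 39, 31, 15, 9 bp

ApaI sites (GGGCCC) start at positions 5, 20, 59, 90.
ApaI cuts after base 5 of each site (before the last base), so after positions 9, 24, 63, 94.
Linear molecule, 4 cuts → 5 fragments:
  1–9 → 9 bp
  10–24 → 15 bp
  25–63 → 39 bp
  64–94 → 31 bp
  95–142 → 48 bp
Sorted largest to smallest: 48, 39, 31, 15, 9 bp.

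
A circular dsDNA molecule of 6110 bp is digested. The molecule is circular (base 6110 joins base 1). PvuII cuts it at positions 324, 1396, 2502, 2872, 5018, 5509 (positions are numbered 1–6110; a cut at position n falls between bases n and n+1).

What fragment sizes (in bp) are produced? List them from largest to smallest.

Circular molecule, 6 cuts → 6 fragments:
  1396 − 324 = 1072 bp
  2502 − 1396 = 1106 bp
  2872 − 2502 = 370 bp
  5018 − 2872 = 2146 bp
  5509 − 5018 = 491 bp
  wrap: 6110 − 5509 + 324 = 925 bp
Sorted largest to smallest: 2146, 1106, 1072, 925, 491, 370 bp.

2146, 1106, 1072, 925, 491, 370 bp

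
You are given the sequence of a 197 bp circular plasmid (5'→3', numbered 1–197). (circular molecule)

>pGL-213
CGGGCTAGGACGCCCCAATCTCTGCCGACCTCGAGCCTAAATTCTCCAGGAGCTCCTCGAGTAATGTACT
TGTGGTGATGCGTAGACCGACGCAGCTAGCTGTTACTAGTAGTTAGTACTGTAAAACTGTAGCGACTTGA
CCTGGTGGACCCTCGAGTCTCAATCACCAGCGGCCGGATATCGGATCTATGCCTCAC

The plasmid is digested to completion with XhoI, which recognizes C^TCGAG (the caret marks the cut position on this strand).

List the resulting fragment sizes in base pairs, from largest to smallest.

96, 75, 26 bp

XhoI sites (CTCGAG) start at positions 30, 56, 152.
XhoI cuts after the first base of each site, so after positions 30, 56, 152.
Circular molecule, 3 cuts → 3 fragments:
  31–56 → 26 bp
  57–152 → 96 bp
  153–197 then 1–30 → 45 + 30 = 75 bp
Sorted largest to smallest: 96, 75, 26 bp.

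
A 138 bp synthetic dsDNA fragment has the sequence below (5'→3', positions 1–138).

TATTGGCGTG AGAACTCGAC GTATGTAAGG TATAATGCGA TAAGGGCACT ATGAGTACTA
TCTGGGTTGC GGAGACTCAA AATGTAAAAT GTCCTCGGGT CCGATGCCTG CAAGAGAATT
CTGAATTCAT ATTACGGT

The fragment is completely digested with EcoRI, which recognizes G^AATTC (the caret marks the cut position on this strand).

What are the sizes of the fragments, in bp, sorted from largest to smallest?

EcoRI sites (GAATTC) start at positions 116, 123.
EcoRI cuts after the first base of each site, so after positions 116, 123.
Linear molecule, 2 cuts → 3 fragments:
  1–116 → 116 bp
  117–123 → 7 bp
  124–138 → 15 bp
Sorted largest to smallest: 116, 15, 7 bp.

116, 15, 7 bp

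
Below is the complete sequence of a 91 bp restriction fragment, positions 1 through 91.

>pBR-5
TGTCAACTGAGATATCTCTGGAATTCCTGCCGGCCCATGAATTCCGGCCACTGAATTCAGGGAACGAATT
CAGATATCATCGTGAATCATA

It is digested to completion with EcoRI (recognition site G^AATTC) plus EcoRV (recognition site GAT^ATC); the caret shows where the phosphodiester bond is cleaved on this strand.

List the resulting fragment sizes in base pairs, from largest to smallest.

EcoRI sites (GAATTC) start at positions 21, 39, 53, 66.
EcoRI cuts after the first base of each site, so after positions 21, 39, 53, 66.
EcoRV sites (GATATC) start at positions 11, 73.
EcoRV cuts after base 3 of each site, so after positions 13, 75.
Combined cut positions: 13, 21, 39, 53, 66, 75.
Linear molecule, 6 cuts → 7 fragments:
  1–13 → 13 bp
  14–21 → 8 bp
  22–39 → 18 bp
  40–53 → 14 bp
  54–66 → 13 bp
  67–75 → 9 bp
  76–91 → 16 bp
Sorted largest to smallest: 18, 16, 14, 13, 13, 9, 8 bp.

18, 16, 14, 13, 13, 9, 8 bp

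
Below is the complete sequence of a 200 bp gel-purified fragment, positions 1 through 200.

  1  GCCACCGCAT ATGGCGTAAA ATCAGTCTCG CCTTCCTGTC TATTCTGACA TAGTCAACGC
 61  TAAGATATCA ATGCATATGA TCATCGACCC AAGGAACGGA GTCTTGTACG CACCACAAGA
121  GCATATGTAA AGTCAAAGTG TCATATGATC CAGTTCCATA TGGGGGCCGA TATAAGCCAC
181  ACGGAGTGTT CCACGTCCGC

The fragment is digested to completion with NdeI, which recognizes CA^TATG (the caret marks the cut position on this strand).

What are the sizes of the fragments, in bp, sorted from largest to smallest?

66, 48, 42, 20, 15, 9 bp

NdeI sites (CATATG) start at positions 8, 74, 122, 142, 157.
NdeI cuts after base 2 of each site, so after positions 9, 75, 123, 143, 158.
Linear molecule, 5 cuts → 6 fragments:
  1–9 → 9 bp
  10–75 → 66 bp
  76–123 → 48 bp
  124–143 → 20 bp
  144–158 → 15 bp
  159–200 → 42 bp
Sorted largest to smallest: 66, 48, 42, 20, 15, 9 bp.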